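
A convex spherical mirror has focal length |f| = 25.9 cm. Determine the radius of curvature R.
R = 2|f| = 51.8 cm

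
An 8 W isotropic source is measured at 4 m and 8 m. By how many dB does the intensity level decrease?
Δβ = 20·log₁₀(r₂/r₁) = 6.021 dB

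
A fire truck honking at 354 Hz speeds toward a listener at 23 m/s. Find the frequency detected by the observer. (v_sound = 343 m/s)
f_obs = f·v/(v − v_s) = 379.4 Hz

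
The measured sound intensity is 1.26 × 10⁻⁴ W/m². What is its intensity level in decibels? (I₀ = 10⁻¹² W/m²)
β = 10·log₁₀(I/I₀) = 81 dB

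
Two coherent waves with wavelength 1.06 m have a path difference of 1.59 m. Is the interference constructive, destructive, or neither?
destructive — path difference = 1.5λ, an odd multiple of λ/2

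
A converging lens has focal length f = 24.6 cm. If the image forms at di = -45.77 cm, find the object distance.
1/do = 1/f − 1/di → do = 16 cm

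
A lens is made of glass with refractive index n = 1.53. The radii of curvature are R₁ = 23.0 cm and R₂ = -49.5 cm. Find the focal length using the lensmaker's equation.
1/f = (n − 1)(1/R₁ − 1/R₂) → f = 29.63 cm (converging lens)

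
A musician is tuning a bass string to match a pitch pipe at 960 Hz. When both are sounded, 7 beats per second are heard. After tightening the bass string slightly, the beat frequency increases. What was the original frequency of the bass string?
967 Hz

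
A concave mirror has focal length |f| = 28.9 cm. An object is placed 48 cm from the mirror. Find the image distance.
f = +28.9 cm (concave); 1/di = 1/f − 1/do → di = 72.63 cm (real image, in front of mirror)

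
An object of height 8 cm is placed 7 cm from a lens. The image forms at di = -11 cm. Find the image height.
hi = (-di/do) × ho = 12.57 cm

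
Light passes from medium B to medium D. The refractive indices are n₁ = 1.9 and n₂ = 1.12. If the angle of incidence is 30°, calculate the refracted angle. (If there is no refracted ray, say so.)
sin θ₂ = (n₁/n₂)·sin θ₁ = 0.8482 → θ₂ = 58.02°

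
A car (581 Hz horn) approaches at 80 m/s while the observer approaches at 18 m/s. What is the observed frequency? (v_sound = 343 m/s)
f_obs = f·(v + v_o)/(v − v_s) = 797.5 Hz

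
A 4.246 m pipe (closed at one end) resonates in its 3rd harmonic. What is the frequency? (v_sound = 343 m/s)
fₙ = nv/(4L) = 60.59 Hz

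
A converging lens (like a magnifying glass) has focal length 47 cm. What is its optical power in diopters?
P = 1/f = 2.128 D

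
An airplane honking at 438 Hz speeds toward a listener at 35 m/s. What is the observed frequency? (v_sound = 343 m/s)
f_obs = f·v/(v − v_s) = 487.8 Hz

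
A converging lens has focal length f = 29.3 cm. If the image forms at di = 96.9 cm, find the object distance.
1/do = 1/f − 1/di → do = 42 cm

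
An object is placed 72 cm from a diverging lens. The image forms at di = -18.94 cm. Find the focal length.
1/f = 1/do + 1/di → f = -25.7 cm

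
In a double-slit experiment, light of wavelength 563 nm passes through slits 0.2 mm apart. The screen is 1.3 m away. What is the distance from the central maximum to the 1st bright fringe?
y = mλL/d = 3.66 mm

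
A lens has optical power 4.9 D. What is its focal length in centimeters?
f = 1/P = 20.41 cm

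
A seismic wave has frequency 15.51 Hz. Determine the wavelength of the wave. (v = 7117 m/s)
λ = v/f = 458.9 m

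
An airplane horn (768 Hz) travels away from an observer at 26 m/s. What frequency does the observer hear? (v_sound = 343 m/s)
f_obs = f·v/(v + v_s) = 713.9 Hz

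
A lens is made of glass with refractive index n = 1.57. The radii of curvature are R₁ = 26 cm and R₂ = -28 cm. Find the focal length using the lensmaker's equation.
1/f = (n − 1)(1/R₁ − 1/R₂) → f = 23.65 cm (converging lens)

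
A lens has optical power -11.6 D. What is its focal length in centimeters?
f = 1/P = -8.621 cm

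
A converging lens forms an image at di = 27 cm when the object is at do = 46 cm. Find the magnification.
M = −di/do = -0.587 (inverted image)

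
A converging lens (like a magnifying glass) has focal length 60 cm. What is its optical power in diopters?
P = 1/f = 1.667 D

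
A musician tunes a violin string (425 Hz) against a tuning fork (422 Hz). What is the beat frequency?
3 Hz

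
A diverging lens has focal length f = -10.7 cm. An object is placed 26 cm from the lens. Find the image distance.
1/di = 1/f − 1/do → di = -7.58 cm (virtual image)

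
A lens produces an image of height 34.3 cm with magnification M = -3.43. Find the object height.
ho = |hi|/|M| = 10 cm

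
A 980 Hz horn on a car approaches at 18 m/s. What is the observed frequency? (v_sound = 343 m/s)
f_obs = f·v/(v − v_s) = 1034 Hz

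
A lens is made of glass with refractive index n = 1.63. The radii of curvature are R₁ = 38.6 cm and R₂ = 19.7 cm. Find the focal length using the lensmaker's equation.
1/f = (n − 1)(1/R₁ − 1/R₂) → f = -63.86 cm (diverging lens)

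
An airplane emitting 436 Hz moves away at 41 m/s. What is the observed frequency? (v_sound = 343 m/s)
f_obs = f·v/(v + v_s) = 389.4 Hz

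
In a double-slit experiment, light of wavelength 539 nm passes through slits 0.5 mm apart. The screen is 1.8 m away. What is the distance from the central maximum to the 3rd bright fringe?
y = mλL/d = 5.821 mm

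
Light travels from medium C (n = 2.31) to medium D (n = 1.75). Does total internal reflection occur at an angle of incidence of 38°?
θc = arcsin(n₂/n₁) = 49.25°; 38° < θc, so no — the ray refracts.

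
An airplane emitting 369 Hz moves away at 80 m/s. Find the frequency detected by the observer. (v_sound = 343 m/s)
f_obs = f·v/(v + v_s) = 299.2 Hz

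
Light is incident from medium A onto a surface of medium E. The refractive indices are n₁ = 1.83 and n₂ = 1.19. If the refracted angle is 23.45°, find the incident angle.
sin θ₁ = (n₂/n₁)·sin θ₂ → θ₁ = 15°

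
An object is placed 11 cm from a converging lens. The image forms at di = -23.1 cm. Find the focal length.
1/f = 1/do + 1/di → f = 21 cm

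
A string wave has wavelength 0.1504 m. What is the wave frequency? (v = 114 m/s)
f = v/λ = 758 Hz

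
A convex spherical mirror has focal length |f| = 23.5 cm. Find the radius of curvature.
R = 2|f| = 47 cm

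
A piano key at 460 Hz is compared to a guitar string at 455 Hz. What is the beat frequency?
5 Hz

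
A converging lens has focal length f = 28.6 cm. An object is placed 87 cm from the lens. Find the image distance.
1/di = 1/f − 1/do → di = 42.61 cm (real image)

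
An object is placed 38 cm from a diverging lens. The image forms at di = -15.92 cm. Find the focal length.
1/f = 1/do + 1/di → f = -27.4 cm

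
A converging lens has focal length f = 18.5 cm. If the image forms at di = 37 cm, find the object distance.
1/do = 1/f − 1/di → do = 37 cm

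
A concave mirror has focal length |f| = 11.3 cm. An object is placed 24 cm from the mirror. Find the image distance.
f = +11.3 cm (concave); 1/di = 1/f − 1/do → di = 21.35 cm (real image, in front of mirror)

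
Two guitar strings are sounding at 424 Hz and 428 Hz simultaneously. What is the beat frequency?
4 Hz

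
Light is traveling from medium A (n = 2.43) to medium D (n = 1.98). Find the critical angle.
θc = arcsin(n₂/n₁) = 54.57°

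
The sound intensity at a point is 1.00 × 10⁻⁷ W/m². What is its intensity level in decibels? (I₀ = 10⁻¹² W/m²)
β = 10·log₁₀(I/I₀) = 50 dB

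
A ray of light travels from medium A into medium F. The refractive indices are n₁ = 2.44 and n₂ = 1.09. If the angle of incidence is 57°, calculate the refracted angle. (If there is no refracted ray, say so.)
sin θ₂ = (n₁/n₂)·sin θ₁ = 1.877 > 1, so there is no refracted ray — the light undergoes total internal reflection.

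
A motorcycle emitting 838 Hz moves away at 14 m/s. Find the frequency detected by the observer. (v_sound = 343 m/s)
f_obs = f·v/(v + v_s) = 805.1 Hz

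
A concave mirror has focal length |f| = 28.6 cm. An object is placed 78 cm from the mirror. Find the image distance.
f = +28.6 cm (concave); 1/di = 1/f − 1/do → di = 45.16 cm (real image, in front of mirror)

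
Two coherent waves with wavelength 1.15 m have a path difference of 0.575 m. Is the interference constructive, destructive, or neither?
destructive — path difference = 0.5λ, an odd multiple of λ/2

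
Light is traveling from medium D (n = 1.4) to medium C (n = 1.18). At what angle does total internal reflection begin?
θc = arcsin(n₂/n₁) = 57.44°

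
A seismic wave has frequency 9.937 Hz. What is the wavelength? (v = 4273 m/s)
λ = v/f = 430 m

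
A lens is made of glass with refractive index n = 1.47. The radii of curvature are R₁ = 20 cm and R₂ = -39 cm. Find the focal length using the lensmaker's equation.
1/f = (n − 1)(1/R₁ − 1/R₂) → f = 28.13 cm (converging lens)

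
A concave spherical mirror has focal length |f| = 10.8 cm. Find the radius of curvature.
R = 2|f| = 21.6 cm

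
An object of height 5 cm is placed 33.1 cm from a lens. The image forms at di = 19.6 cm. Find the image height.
hi = (-di/do) × ho = -2.961 cm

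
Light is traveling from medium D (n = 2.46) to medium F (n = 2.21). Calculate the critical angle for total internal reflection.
θc = arcsin(n₂/n₁) = 63.95°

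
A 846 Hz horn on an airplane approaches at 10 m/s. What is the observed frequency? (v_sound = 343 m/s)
f_obs = f·v/(v − v_s) = 871.4 Hz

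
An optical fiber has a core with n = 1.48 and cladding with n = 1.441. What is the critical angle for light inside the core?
θc = arcsin(n_cladding/n_core) = 76.82°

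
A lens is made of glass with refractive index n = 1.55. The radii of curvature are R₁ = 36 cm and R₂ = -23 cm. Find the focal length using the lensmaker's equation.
1/f = (n − 1)(1/R₁ − 1/R₂) → f = 25.52 cm (converging lens)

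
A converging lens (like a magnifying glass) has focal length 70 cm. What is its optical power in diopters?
P = 1/f = 1.429 D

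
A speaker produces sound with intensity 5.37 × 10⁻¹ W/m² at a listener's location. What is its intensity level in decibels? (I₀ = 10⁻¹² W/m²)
β = 10·log₁₀(I/I₀) = 117.3 dB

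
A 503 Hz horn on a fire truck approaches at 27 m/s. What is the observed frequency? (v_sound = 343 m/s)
f_obs = f·v/(v − v_s) = 546 Hz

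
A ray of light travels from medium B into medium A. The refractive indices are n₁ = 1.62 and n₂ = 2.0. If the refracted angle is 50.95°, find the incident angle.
sin θ₁ = (n₂/n₁)·sin θ₂ → θ₁ = 73.49°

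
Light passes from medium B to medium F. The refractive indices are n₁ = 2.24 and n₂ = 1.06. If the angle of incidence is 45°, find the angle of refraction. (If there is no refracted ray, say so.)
sin θ₂ = (n₁/n₂)·sin θ₁ = 1.494 > 1, so there is no refracted ray — the light undergoes total internal reflection.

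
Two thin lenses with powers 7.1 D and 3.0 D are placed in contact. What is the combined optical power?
P_total = P₁ + P₂ = 10.1 D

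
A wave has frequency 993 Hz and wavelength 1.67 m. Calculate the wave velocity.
v = fλ = 1658 m/s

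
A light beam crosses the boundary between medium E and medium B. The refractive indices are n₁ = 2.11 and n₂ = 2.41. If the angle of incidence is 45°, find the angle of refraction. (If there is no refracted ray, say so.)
sin θ₂ = (n₁/n₂)·sin θ₁ = 0.6191 → θ₂ = 38.25°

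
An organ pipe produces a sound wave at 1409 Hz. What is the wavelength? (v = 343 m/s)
λ = v/f = 0.2434 m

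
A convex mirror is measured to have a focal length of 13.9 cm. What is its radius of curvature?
R = 2|f| = 27.8 cm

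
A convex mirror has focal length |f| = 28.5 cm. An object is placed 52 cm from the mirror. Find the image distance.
f = −28.5 cm (convex); 1/di = 1/f − 1/do → di = -18.41 cm (virtual image, behind mirror)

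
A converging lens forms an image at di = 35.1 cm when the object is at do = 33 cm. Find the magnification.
M = −di/do = -1.064 (inverted image)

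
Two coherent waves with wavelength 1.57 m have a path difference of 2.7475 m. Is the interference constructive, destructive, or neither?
neither (partial) — path difference = 1.75λ, neither a whole number of wavelengths nor an odd multiple of λ/2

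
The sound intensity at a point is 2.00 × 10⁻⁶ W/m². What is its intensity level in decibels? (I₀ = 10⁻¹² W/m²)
β = 10·log₁₀(I/I₀) = 63.01 dB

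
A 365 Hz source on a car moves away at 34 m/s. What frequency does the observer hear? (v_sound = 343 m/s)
f_obs = f·v/(v + v_s) = 332.1 Hz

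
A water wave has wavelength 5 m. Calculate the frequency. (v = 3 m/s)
f = v/λ = 0.6 Hz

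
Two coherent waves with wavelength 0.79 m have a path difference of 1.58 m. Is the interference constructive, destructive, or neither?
constructive — path difference = 2λ, a whole number of wavelengths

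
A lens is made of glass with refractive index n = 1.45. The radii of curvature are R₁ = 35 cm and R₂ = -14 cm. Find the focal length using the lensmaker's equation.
1/f = (n − 1)(1/R₁ − 1/R₂) → f = 22.22 cm (converging lens)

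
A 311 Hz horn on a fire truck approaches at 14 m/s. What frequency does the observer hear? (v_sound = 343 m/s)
f_obs = f·v/(v − v_s) = 324.2 Hz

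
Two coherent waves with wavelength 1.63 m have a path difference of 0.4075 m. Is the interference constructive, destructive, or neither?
neither (partial) — path difference = 0.25λ, neither a whole number of wavelengths nor an odd multiple of λ/2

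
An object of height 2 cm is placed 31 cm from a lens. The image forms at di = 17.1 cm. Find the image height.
hi = (-di/do) × ho = -1.103 cm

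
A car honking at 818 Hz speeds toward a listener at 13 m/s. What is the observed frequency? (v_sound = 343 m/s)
f_obs = f·v/(v − v_s) = 850.2 Hz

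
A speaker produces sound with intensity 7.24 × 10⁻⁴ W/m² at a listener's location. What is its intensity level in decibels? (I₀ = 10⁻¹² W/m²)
β = 10·log₁₀(I/I₀) = 88.6 dB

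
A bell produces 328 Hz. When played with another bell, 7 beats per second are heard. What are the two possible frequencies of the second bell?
f₂ = 328 ± 7 Hz → 335 Hz or 321 Hz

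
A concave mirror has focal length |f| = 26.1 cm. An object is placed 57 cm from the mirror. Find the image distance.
f = +26.1 cm (concave); 1/di = 1/f − 1/do → di = 48.15 cm (real image, in front of mirror)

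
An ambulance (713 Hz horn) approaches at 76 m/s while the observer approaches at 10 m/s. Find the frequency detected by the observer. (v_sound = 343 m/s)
f_obs = f·(v + v_o)/(v − v_s) = 942.7 Hz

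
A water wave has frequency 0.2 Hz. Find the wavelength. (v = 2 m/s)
λ = v/f = 10 m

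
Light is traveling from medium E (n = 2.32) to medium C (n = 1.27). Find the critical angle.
θc = arcsin(n₂/n₁) = 33.19°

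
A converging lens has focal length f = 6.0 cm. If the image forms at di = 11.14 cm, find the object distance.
1/do = 1/f − 1/di → do = 13 cm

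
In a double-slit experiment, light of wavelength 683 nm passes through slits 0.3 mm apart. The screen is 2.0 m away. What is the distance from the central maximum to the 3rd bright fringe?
y = mλL/d = 13.66 mm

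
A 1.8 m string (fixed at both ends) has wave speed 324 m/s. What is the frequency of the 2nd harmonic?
fₙ = nv/(2L) = 180 Hz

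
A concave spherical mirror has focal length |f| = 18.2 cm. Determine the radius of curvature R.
R = 2|f| = 36.4 cm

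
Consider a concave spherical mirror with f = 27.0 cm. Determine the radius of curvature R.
R = 2|f| = 54 cm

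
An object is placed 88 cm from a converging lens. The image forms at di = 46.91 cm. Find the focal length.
1/f = 1/do + 1/di → f = 30.6 cm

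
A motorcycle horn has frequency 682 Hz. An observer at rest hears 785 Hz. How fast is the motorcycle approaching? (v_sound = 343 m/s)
v_s = v·(1 − f/f_obs) = 45.01 m/s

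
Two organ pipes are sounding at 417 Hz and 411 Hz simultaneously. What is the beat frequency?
6 Hz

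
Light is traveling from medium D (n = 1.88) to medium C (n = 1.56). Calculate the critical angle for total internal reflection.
θc = arcsin(n₂/n₁) = 56.08°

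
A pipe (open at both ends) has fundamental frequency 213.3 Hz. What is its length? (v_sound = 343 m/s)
L = v/(2f₁) = 0.804 m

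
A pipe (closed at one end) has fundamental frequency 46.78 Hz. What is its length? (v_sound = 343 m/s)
L = v/(4f₁) = 1.833 m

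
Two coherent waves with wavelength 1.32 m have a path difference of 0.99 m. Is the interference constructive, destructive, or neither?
neither (partial) — path difference = 0.75λ, neither a whole number of wavelengths nor an odd multiple of λ/2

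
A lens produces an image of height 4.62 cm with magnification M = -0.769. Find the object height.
ho = |hi|/|M| = 6.008 cm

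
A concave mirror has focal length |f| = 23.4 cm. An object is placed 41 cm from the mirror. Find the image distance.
f = +23.4 cm (concave); 1/di = 1/f − 1/do → di = 54.51 cm (real image, in front of mirror)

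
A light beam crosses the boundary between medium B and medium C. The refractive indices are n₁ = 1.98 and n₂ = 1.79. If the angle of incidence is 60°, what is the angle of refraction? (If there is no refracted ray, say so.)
sin θ₂ = (n₁/n₂)·sin θ₁ = 0.9579 → θ₂ = 73.33°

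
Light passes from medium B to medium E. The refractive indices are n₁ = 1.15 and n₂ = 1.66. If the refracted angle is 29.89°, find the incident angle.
sin θ₁ = (n₂/n₁)·sin θ₂ → θ₁ = 46°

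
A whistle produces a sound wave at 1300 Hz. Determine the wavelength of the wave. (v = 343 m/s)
λ = v/f = 0.2638 m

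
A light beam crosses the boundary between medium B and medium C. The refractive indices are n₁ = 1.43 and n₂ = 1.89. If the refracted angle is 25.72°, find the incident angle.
sin θ₁ = (n₂/n₁)·sin θ₂ → θ₁ = 35°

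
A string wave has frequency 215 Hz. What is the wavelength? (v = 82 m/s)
λ = v/f = 0.3814 m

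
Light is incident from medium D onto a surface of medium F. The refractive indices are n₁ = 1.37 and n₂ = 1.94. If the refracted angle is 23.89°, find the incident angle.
sin θ₁ = (n₂/n₁)·sin θ₂ → θ₁ = 34.99°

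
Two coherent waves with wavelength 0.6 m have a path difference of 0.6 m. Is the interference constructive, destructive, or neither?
constructive — path difference = 1λ, a whole number of wavelengths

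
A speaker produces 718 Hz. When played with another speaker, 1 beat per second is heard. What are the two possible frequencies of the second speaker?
f₂ = 718 ± 1 Hz → 719 Hz or 717 Hz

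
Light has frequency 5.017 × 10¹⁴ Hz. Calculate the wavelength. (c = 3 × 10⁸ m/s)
λ = c/f = 598 nm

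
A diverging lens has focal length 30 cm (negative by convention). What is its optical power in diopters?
P = 1/f = -3.333 D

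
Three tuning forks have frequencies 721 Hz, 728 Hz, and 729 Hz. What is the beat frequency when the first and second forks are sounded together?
7 Hz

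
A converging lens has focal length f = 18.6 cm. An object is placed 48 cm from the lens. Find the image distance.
1/di = 1/f − 1/do → di = 30.37 cm (real image)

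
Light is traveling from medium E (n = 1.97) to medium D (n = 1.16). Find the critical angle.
θc = arcsin(n₂/n₁) = 36.07°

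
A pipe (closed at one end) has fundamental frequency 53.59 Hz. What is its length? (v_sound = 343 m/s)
L = v/(4f₁) = 1.6 m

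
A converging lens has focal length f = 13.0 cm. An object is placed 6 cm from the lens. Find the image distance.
1/di = 1/f − 1/do → di = -11.14 cm (virtual image)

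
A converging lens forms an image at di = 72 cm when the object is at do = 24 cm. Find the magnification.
M = −di/do = -3 (inverted image)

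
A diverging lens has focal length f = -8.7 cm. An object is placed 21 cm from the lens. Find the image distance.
1/di = 1/f − 1/do → di = -6.152 cm (virtual image)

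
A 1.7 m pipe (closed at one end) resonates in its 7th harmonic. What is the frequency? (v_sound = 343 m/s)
fₙ = nv/(4L) = 353.1 Hz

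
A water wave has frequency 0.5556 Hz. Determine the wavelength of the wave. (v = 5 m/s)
λ = v/f = 8.999 m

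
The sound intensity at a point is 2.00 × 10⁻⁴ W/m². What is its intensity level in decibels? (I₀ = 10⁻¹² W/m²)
β = 10·log₁₀(I/I₀) = 83.01 dB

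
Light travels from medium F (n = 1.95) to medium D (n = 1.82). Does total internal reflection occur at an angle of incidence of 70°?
θc = arcsin(n₂/n₁) = 68.96°; 70° > θc, so yes — total internal reflection.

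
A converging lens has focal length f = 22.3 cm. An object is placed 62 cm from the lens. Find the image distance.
1/di = 1/f − 1/do → di = 34.83 cm (real image)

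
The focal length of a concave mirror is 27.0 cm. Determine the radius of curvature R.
R = 2|f| = 54 cm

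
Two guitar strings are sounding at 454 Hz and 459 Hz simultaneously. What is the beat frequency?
5 Hz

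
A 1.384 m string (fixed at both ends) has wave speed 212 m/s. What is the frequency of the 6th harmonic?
fₙ = nv/(2L) = 459.5 Hz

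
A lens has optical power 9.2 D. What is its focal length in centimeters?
f = 1/P = 10.87 cm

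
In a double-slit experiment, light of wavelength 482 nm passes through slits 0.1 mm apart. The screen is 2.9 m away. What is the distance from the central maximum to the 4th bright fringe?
y = mλL/d = 55.91 mm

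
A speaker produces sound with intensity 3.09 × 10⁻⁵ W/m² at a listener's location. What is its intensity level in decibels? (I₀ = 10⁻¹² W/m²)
β = 10·log₁₀(I/I₀) = 74.9 dB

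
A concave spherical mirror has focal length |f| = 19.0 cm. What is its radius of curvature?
R = 2|f| = 38 cm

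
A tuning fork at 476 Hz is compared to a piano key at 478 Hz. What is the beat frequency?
2 Hz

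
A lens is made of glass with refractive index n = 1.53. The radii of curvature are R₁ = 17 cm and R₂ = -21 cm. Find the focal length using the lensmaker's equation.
1/f = (n − 1)(1/R₁ − 1/R₂) → f = 17.73 cm (converging lens)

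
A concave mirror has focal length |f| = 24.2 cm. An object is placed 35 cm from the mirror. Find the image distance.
f = +24.2 cm (concave); 1/di = 1/f − 1/do → di = 78.43 cm (real image, in front of mirror)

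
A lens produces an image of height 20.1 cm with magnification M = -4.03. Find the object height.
ho = |hi|/|M| = 4.988 cm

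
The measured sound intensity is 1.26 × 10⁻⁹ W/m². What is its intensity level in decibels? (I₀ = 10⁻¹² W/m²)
β = 10·log₁₀(I/I₀) = 31 dB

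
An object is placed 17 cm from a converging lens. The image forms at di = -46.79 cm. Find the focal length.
1/f = 1/do + 1/di → f = 26.7 cm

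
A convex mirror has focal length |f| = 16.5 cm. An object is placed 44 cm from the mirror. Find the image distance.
f = −16.5 cm (convex); 1/di = 1/f − 1/do → di = -12 cm (virtual image, behind mirror)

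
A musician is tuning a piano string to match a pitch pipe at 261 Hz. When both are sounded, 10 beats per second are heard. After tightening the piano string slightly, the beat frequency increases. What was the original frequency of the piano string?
271 Hz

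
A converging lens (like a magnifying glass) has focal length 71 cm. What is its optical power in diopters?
P = 1/f = 1.408 D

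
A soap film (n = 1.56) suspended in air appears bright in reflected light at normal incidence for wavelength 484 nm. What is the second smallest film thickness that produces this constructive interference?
2nt = (m − ½)λ with m = 2 → t = (m − ½)λ/(2n) = 232.7 nm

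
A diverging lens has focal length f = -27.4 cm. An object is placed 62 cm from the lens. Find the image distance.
1/di = 1/f − 1/do → di = -19 cm (virtual image)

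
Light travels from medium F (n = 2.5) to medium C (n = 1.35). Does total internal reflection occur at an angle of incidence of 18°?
θc = arcsin(n₂/n₁) = 32.68°; 18° < θc, so no — the ray refracts.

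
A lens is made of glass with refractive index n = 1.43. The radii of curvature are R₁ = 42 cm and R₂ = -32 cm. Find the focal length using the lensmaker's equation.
1/f = (n − 1)(1/R₁ − 1/R₂) → f = 42.24 cm (converging lens)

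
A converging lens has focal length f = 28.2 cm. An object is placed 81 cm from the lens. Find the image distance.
1/di = 1/f − 1/do → di = 43.26 cm (real image)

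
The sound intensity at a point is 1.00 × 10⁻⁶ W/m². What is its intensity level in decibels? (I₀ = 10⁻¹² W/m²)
β = 10·log₁₀(I/I₀) = 60 dB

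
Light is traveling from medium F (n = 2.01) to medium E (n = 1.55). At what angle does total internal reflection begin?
θc = arcsin(n₂/n₁) = 50.46°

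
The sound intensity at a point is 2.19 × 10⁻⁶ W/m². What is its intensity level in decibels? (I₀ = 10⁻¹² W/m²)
β = 10·log₁₀(I/I₀) = 63.4 dB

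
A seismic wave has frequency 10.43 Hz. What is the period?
T = 1/f = 0.09588 s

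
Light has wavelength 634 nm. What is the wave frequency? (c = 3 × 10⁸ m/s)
f = c/λ = 4.732 × 10¹⁴ Hz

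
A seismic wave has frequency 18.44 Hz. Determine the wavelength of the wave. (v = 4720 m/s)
λ = v/f = 256 m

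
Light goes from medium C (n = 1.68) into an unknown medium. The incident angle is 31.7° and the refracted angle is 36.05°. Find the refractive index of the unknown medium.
n₂ = n₁·sin θ₁ / sin θ₂ = 1.5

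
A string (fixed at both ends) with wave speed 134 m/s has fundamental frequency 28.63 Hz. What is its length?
L = v/(2f₁) = 2.34 m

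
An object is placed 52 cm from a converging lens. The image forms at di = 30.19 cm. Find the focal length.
1/f = 1/do + 1/di → f = 19.1 cm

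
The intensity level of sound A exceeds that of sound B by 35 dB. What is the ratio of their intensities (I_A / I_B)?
I_A/I_B = 10^(Δβ/10) = 3162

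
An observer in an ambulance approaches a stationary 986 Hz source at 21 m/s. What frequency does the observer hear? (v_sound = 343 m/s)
f_obs = f·(v + v_o)/v = 1046 Hz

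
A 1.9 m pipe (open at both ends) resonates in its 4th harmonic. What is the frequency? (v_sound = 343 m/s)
fₙ = nv/(2L) = 361.1 Hz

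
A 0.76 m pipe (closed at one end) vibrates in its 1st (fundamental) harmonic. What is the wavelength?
λₙ = 4L/n = 3.04 m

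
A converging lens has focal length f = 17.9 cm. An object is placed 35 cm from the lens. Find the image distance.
1/di = 1/f − 1/do → di = 36.64 cm (real image)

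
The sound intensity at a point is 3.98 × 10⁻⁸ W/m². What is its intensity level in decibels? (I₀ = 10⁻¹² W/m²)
β = 10·log₁₀(I/I₀) = 46 dB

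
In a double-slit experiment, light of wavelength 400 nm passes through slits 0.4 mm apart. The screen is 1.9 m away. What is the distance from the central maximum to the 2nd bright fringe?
y = mλL/d = 3.8 mm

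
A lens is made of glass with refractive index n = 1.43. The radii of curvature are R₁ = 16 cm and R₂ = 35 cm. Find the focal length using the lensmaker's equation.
1/f = (n − 1)(1/R₁ − 1/R₂) → f = 68.54 cm (converging lens)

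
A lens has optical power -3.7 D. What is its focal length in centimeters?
f = 1/P = -27.03 cm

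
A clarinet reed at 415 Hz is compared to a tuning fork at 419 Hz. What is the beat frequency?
4 Hz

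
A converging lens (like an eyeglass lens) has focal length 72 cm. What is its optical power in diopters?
P = 1/f = 1.389 D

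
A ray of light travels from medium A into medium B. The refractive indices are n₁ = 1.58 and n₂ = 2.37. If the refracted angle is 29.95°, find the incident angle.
sin θ₁ = (n₂/n₁)·sin θ₂ → θ₁ = 48.49°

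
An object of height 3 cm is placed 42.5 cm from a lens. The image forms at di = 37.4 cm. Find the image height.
hi = (-di/do) × ho = -2.64 cm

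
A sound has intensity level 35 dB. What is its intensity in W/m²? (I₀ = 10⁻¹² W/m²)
I = I₀·10^(β/10) = 3.16 × 10⁻⁹ W/m²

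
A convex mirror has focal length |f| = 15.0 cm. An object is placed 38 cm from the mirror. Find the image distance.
f = −15.0 cm (convex); 1/di = 1/f − 1/do → di = -10.75 cm (virtual image, behind mirror)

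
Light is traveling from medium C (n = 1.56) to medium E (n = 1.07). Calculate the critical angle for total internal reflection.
θc = arcsin(n₂/n₁) = 43.31°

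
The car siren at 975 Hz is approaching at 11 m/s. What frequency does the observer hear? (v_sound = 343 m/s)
f_obs = f·v/(v − v_s) = 1007 Hz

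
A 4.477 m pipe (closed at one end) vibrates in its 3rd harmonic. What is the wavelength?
λₙ = 4L/n = 5.969 m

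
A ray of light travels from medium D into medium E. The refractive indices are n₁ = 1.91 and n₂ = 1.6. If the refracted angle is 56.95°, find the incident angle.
sin θ₁ = (n₂/n₁)·sin θ₂ → θ₁ = 44.6°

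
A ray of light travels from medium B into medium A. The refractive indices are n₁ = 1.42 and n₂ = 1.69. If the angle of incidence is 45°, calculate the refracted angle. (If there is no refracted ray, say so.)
sin θ₂ = (n₁/n₂)·sin θ₁ = 0.5941 → θ₂ = 36.45°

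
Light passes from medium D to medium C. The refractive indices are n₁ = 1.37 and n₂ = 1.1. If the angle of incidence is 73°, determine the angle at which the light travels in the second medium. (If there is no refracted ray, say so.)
sin θ₂ = (n₁/n₂)·sin θ₁ = 1.191 > 1, so there is no refracted ray — the light undergoes total internal reflection.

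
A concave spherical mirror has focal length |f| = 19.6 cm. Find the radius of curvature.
R = 2|f| = 39.2 cm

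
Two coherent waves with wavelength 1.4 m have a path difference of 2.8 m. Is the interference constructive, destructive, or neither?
constructive — path difference = 2λ, a whole number of wavelengths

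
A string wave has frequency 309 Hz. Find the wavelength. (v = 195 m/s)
λ = v/f = 0.6311 m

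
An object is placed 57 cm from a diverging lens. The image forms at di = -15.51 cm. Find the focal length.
1/f = 1/do + 1/di → f = -21.31 cm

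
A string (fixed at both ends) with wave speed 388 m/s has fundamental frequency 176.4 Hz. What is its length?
L = v/(2f₁) = 1.1 m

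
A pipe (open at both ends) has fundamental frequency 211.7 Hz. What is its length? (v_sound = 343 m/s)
L = v/(2f₁) = 0.8101 m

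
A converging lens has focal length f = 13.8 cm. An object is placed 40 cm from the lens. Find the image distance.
1/di = 1/f − 1/do → di = 21.07 cm (real image)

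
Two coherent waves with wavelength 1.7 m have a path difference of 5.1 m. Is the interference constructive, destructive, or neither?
constructive — path difference = 3λ, a whole number of wavelengths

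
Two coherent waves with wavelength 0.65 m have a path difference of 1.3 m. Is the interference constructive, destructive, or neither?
constructive — path difference = 2λ, a whole number of wavelengths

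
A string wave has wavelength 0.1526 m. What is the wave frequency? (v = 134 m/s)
f = v/λ = 878.1 Hz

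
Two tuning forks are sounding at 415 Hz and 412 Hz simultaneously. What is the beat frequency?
3 Hz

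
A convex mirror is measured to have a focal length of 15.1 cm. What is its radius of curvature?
R = 2|f| = 30.2 cm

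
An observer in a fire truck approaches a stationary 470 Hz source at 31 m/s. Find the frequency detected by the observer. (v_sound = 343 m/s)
f_obs = f·(v + v_o)/v = 512.5 Hz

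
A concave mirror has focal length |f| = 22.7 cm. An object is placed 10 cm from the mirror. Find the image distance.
f = +22.7 cm (concave); 1/di = 1/f − 1/do → di = -17.87 cm (virtual image, behind mirror)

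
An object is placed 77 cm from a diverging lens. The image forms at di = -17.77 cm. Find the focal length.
1/f = 1/do + 1/di → f = -23.1 cm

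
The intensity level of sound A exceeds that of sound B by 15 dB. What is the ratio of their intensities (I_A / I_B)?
I_A/I_B = 10^(Δβ/10) = 31.62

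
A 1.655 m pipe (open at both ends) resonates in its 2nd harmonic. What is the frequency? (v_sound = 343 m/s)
fₙ = nv/(2L) = 207.3 Hz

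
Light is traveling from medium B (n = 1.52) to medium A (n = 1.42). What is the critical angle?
θc = arcsin(n₂/n₁) = 69.1°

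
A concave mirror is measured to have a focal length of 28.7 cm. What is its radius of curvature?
R = 2|f| = 57.4 cm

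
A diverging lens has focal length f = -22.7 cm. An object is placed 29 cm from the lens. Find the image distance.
1/di = 1/f − 1/do → di = -12.73 cm (virtual image)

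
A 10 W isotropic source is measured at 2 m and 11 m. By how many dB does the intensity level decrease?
Δβ = 20·log₁₀(r₂/r₁) = 14.81 dB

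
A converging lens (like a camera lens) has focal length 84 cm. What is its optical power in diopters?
P = 1/f = 1.19 D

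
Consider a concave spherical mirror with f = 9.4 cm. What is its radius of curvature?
R = 2|f| = 18.8 cm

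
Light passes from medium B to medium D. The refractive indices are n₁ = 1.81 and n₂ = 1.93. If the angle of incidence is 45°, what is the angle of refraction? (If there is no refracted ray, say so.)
sin θ₂ = (n₁/n₂)·sin θ₁ = 0.6631 → θ₂ = 41.54°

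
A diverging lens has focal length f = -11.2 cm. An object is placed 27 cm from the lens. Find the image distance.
1/di = 1/f − 1/do → di = -7.916 cm (virtual image)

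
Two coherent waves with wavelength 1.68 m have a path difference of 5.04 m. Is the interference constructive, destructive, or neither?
constructive — path difference = 3λ, a whole number of wavelengths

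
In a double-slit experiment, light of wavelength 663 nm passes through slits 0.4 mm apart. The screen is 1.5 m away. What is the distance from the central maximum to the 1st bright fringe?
y = mλL/d = 2.486 mm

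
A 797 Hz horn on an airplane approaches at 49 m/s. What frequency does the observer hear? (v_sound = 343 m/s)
f_obs = f·v/(v − v_s) = 929.8 Hz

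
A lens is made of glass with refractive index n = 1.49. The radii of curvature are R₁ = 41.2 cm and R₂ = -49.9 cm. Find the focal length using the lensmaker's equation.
1/f = (n − 1)(1/R₁ − 1/R₂) → f = 46.06 cm (converging lens)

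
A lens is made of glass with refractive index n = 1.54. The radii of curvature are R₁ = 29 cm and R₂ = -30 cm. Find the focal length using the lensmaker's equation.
1/f = (n − 1)(1/R₁ − 1/R₂) → f = 27.31 cm (converging lens)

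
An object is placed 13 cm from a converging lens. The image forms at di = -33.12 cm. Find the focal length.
1/f = 1/do + 1/di → f = 21.4 cm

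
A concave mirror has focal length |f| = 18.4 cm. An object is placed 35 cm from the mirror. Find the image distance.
f = +18.4 cm (concave); 1/di = 1/f − 1/do → di = 38.8 cm (real image, in front of mirror)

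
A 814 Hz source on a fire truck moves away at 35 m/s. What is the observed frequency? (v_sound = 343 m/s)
f_obs = f·v/(v + v_s) = 738.6 Hz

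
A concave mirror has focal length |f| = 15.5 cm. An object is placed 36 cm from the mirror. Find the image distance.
f = +15.5 cm (concave); 1/di = 1/f − 1/do → di = 27.22 cm (real image, in front of mirror)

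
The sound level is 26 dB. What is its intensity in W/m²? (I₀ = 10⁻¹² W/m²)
I = I₀·10^(β/10) = 3.98 × 10⁻¹⁰ W/m²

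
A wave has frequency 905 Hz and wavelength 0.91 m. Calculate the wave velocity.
v = fλ = 823.6 m/s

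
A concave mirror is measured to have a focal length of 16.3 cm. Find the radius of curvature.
R = 2|f| = 32.6 cm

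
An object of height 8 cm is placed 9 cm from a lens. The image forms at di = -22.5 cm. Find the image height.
hi = (-di/do) × ho = 20 cm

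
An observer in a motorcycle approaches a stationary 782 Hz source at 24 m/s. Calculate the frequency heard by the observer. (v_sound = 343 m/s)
f_obs = f·(v + v_o)/v = 836.7 Hz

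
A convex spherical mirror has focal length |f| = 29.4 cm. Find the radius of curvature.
R = 2|f| = 58.8 cm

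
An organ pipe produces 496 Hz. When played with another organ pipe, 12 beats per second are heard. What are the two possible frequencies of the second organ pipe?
f₂ = 496 ± 12 Hz → 508 Hz or 484 Hz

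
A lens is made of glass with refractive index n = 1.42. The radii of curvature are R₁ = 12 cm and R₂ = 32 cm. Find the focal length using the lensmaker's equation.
1/f = (n − 1)(1/R₁ − 1/R₂) → f = 45.71 cm (converging lens)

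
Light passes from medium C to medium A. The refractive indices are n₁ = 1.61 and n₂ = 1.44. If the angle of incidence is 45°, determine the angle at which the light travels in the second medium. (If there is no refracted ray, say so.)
sin θ₂ = (n₁/n₂)·sin θ₁ = 0.7906 → θ₂ = 52.24°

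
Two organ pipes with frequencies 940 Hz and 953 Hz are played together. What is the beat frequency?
13 Hz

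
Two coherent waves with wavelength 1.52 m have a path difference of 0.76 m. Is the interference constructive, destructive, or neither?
destructive — path difference = 0.5λ, an odd multiple of λ/2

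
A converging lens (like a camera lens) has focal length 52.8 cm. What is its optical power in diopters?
P = 1/f = 1.894 D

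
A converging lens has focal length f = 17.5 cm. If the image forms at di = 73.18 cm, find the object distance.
1/do = 1/f − 1/di → do = 23 cm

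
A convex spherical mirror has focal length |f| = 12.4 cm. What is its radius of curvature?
R = 2|f| = 24.8 cm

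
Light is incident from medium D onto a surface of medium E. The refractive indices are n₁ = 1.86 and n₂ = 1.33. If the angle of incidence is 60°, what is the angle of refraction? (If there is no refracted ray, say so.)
sin θ₂ = (n₁/n₂)·sin θ₁ = 1.211 > 1, so there is no refracted ray — the light undergoes total internal reflection.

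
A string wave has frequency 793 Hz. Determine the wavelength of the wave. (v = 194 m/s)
λ = v/f = 0.2446 m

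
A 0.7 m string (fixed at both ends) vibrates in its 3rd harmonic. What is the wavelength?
λₙ = 2L/n = 0.4667 m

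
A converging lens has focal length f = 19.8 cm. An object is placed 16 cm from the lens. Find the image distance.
1/di = 1/f − 1/do → di = -83.37 cm (virtual image)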